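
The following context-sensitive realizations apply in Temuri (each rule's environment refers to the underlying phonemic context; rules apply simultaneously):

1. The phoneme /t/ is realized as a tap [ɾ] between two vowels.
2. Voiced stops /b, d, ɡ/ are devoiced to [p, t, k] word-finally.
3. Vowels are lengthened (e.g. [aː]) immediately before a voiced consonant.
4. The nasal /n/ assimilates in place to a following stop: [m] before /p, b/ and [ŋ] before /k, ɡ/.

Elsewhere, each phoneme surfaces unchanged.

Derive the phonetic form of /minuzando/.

/m/ stays [m].
/i/ (between /m/ and /n/): before a voiced consonant, so rule 3 applies → [iː].
/n/ (between /i/ and /u/) fails the environment for rule 4, so it stays [n].
/u/ — between /n/ and /z/, before a voiced consonant — surfaces as [uː] (rule 3).
/z/ (between /u/ and /a/): no rule targets it → [z].
/a/ (between /z/ and /n/): before a voiced consonant, so rule 3 applies → [aː].
/n/ (between /a/ and /d/) fails the environment for rule 4, so it stays [n].
/d/ (between /n/ and /o/) fails the environment for rule 2, so it stays [d].
/o/ — word-final; rule 3 does not apply here → [o].

[miːnuːzaːndo]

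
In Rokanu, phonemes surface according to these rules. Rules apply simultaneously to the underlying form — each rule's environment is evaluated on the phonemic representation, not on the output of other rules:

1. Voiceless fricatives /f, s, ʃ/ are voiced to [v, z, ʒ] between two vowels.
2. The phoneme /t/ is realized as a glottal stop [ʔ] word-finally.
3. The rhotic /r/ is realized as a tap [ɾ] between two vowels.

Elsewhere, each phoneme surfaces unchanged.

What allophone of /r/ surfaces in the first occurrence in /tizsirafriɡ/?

/r/ (between /i/ and /a/) occurs between two vowels → [ɾ] by rule 3.

[ɾ]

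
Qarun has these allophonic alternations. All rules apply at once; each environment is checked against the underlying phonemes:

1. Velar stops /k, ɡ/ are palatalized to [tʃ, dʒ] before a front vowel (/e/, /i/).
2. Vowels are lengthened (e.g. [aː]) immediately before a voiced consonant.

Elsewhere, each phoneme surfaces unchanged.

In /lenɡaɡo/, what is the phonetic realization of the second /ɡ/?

[ɡ]

/ɡ/ (between /a/ and /o/): rule 1 targets it, but not before a front vowel → unchanged [ɡ].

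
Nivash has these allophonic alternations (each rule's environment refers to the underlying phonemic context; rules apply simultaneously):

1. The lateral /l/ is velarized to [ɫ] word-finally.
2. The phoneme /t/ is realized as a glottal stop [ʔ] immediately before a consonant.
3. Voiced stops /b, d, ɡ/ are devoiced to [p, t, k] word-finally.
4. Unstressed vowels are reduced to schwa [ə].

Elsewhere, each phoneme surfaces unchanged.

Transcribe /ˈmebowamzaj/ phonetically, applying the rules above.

[ˈmebəwəmzəj]

/m/ — not in any rule's target class → [m].
/e/ (between /m/ and /b/): rule 4 targets it, but not in an unstressed syllable → unchanged [e].
/b/ — between /e/ and /o/; rule 3 does not apply here → [b].
/o/ — between /b/ and /w/, in an unstressed syllable — surfaces as [ə] (rule 4).
/w/ (between /o/ and /a/) is unaffected → [w].
/a/ (between /w/ and /m/): in an unstressed syllable, so rule 4 applies → [ə].
/m/ — not in any rule's target class → [m].
/z/ (between /m/ and /a/) is unaffected → [z].
/a/ (between /z/ and /j/): in an unstressed syllable, so rule 4 applies → [ə].
/j/ stays [j].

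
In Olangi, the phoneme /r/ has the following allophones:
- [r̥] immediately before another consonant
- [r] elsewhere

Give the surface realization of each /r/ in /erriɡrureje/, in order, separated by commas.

Occurrence 1 (position 2): immediately before another consonant → [r̥].
Occurrence 2 (position 3): no conditioning environment matches → elsewhere allophone [r].
Occurrence 3 (position 6): no conditioning environment matches → elsewhere allophone [r].
Occurrence 4 (position 8): no conditioning environment matches → elsewhere allophone [r].

[r̥], [r], [r], [r]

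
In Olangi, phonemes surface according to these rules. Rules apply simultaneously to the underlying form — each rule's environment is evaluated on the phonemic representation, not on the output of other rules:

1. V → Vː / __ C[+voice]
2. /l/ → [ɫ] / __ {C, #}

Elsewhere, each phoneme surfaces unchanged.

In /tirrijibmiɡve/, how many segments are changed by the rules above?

4

Segments that undergo a rule: /i/ → [iː] (rule 1); /i/ → [iː] (rule 1); /i/ → [iː] (rule 1); /i/ → [iː] (rule 1).
All other segments surface unchanged.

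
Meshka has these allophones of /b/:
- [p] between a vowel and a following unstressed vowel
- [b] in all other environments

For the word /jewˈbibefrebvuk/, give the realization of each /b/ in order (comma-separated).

Occurrence 1 (position 4): no conditioning environment matches → elsewhere allophone [b].
Occurrence 2 (position 6): between a vowel and a following unstressed vowel → [p].
Occurrence 3 (position 11): no conditioning environment matches → elsewhere allophone [b].

[b], [p], [b]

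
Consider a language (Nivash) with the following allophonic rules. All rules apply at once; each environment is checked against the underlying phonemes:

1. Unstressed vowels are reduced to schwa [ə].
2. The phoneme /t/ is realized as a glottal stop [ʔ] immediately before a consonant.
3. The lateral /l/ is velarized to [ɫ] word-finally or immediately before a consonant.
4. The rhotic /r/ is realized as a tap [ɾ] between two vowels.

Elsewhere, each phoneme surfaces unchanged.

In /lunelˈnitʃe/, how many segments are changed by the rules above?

5

Segments that undergo a rule: /u/ → [ə] (rule 1); /e/ → [ə] (rule 1); /l/ → [ɫ] (rule 3); /t/ → [ʔ] (rule 2); /e/ → [ə] (rule 1).
All other segments surface unchanged.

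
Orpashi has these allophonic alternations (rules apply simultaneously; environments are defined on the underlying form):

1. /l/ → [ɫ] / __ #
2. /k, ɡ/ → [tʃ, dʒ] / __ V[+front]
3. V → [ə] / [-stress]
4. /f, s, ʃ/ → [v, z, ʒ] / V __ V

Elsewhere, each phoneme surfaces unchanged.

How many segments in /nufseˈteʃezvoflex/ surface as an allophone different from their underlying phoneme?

Segments that undergo a rule: /u/ → [ə] (rule 3); /e/ → [ə] (rule 3); /ʃ/ → [ʒ] (rule 4); /e/ → [ə] (rule 3); /o/ → [ə] (rule 3); /e/ → [ə] (rule 3).
All other segments surface unchanged.

6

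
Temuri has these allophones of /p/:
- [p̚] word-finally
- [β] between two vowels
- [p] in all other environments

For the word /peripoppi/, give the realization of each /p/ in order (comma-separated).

Occurrence 1 (position 1): no conditioning environment matches → elsewhere allophone [p].
Occurrence 2 (position 5): between two vowels → [β].
Occurrence 3 (position 7): no conditioning environment matches → elsewhere allophone [p].
Occurrence 4 (position 8): no conditioning environment matches → elsewhere allophone [p].

[p], [β], [p], [p]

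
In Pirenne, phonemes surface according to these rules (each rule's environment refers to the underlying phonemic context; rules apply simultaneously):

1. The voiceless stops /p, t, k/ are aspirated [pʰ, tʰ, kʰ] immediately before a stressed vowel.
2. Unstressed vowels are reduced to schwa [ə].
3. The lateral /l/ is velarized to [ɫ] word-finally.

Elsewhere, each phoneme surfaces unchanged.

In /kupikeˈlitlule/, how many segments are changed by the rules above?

5

Segments that undergo a rule: /u/ → [ə] (rule 2); /i/ → [ə] (rule 2); /e/ → [ə] (rule 2); /u/ → [ə] (rule 2); /e/ → [ə] (rule 2).
All other segments surface unchanged.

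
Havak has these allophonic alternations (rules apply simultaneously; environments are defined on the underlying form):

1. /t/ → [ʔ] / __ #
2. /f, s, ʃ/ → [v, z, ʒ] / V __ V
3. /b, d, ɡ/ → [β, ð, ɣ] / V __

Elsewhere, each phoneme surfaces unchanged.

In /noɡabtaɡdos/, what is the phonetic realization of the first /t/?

[t]

/t/ (between /b/ and /a/) is in the target of rule 1 but the environment (word-finally) is not met → [t].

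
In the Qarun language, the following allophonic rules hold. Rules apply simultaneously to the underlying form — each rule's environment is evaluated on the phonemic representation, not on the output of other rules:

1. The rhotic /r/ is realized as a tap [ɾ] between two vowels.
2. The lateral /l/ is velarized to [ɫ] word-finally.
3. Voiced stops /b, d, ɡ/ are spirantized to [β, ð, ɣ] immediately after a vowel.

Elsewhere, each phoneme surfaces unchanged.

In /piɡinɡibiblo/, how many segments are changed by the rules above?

Segments that undergo a rule: /ɡ/ → [ɣ] (rule 3); /b/ → [β] (rule 3); /b/ → [β] (rule 3).
All other segments surface unchanged.

3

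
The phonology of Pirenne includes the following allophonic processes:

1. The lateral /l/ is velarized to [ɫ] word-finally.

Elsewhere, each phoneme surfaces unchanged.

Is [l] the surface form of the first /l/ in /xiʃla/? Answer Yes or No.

Yes

/l/ (between /ʃ/ and /a/): rule 1 targets it, but not word-finally → unchanged [l].
The actual realization is [l], which matches [l].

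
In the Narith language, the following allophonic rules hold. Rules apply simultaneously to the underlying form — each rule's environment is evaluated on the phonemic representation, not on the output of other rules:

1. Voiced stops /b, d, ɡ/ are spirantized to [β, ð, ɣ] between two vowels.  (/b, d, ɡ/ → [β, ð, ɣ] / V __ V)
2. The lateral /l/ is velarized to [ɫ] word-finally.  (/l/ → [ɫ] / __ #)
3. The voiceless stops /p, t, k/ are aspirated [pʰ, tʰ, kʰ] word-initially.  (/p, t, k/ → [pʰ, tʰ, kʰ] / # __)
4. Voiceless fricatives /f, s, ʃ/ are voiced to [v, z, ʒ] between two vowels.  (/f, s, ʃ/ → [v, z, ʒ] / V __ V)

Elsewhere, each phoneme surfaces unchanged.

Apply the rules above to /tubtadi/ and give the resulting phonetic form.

[tʰubtaði]

Rule 3 applies to /t/ (word-initial: word-initially) → [tʰ].
/u/ (between /t/ and /b/) is unaffected → [u].
/b/ — between /u/ and /t/; rule 1 does not apply here → [b].
/t/ (between /b/ and /a/): rule 3 targets it, but not word-initially → unchanged [t].
/a/ (between /t/ and /d/): no rule targets it → [a].
/d/ meets the environment for rule 1 (between two vowels) → [ð].
/i/ (word-final): no rule targets it → [i].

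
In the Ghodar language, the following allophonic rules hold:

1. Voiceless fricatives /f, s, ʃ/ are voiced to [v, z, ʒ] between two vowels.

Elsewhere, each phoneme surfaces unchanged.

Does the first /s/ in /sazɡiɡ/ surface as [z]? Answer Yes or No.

/s/ — word-initial; rule 1 does not apply here → [s].
The actual realization is [s], not [z].

No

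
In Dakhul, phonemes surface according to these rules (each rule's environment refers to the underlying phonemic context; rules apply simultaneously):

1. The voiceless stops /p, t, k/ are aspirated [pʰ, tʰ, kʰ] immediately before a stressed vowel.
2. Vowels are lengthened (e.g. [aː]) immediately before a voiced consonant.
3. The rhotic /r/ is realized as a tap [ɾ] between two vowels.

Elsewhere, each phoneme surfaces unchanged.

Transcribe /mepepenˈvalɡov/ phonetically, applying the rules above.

[mepepeːnˈvaːlɡoːv]

/m/ (word-initial) is unaffected → [m].
/e/ — between /m/ and /p/; rule 2 does not apply here → [e].
/p/ — between /e/ and /e/; rule 1 does not apply here → [p].
/e/ (between /p/ and /p/): rule 2 targets it, but not before a voiced consonant → unchanged [e].
/p/ (between /e/ and /e/): rule 1 targets it, but not immediately before a stressed vowel → unchanged [p].
/e/ (between /p/ and /n/): before a voiced consonant, so rule 2 applies → [eː].
/n/ — not in any rule's target class → [n].
/v/ stays [v].
/a/ — between /v/ and /l/, before a voiced consonant — surfaces as [aː] (rule 2).
/l/ stays [l].
/ɡ/ (between /l/ and /o/): no rule targets it → [ɡ].
Rule 2 applies to /o/ (between /ɡ/ and /v/: before a voiced consonant) → [oː].
/v/ stays [v].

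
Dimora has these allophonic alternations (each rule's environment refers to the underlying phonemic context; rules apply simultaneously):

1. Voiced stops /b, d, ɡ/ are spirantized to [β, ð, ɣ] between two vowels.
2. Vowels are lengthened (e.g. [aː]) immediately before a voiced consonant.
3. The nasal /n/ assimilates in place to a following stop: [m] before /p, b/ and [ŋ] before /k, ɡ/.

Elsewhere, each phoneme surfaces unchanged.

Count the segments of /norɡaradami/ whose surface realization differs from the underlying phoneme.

5

Segments that undergo a rule: /o/ → [oː] (rule 2); /a/ → [aː] (rule 2); /a/ → [aː] (rule 2); /d/ → [ð] (rule 1); /a/ → [aː] (rule 2).
All other segments surface unchanged.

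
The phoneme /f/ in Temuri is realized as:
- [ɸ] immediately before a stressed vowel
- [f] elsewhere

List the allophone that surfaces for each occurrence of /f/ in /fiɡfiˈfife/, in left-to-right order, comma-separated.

Occurrence 1 (position 1): no conditioning environment matches → elsewhere allophone [f].
Occurrence 2 (position 4): no conditioning environment matches → elsewhere allophone [f].
Occurrence 3 (position 6): immediately before a stressed vowel → [ɸ].
Occurrence 4 (position 8): no conditioning environment matches → elsewhere allophone [f].

[f], [f], [ɸ], [f]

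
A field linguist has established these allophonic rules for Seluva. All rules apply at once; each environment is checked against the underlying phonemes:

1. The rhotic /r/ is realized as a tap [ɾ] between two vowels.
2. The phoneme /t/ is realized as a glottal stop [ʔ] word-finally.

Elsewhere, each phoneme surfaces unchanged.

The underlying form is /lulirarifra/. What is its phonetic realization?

[luliɾaɾifra]

/l/ stays [l].
/u/ (between /l/ and /l/): no rule targets it → [u].
/l/ (between /u/ and /i/) is unaffected → [l].
/i/ — not in any rule's target class → [i].
/r/ (between /i/ and /a/): between two vowels, so rule 1 applies → [ɾ].
/a/ stays [a].
/r/ — between /a/ and /i/, between two vowels — surfaces as [ɾ] (rule 1).
/i/ (between /r/ and /f/) is unaffected → [i].
/f/ (between /i/ and /r/) is unaffected → [f].
/r/ (between /f/ and /a/): rule 1 targets it, but not between two vowels → unchanged [r].
/a/ (word-final): no rule targets it → [a].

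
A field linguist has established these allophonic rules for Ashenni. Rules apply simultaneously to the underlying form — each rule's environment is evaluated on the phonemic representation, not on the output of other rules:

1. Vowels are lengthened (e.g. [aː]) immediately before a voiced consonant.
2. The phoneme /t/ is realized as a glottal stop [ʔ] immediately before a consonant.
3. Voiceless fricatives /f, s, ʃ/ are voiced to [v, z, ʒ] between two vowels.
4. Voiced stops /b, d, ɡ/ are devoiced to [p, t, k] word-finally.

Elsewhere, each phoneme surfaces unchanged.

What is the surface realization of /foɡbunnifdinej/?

/f/ (word-initial) fails the environment for rule 3, so it stays [f].
/o/ — between /f/ and /ɡ/, before a voiced consonant — surfaces as [oː] (rule 1).
/ɡ/ (between /o/ and /b/) is in the target of rule 4 but the environment (word-finally) is not met → [ɡ].
/b/ — between /ɡ/ and /u/; rule 4 does not apply here → [b].
/u/ (between /b/ and /n/): before a voiced consonant, so rule 1 applies → [uː].
/n/ (between /u/ and /n/) is unaffected → [n].
/n/ (between /n/ and /i/): no rule targets it → [n].
/i/ (between /n/ and /f/): rule 1 targets it, but not before a voiced consonant → unchanged [i].
/f/ (between /i/ and /d/) fails the environment for rule 3, so it stays [f].
/d/ (between /f/ and /i/) is in the target of rule 4 but the environment (word-finally) is not met → [d].
/i/ (between /d/ and /n/) occurs before a voiced consonant → [iː] by rule 1.
/n/ (between /i/ and /e/) is unaffected → [n].
/e/ — between /n/ and /j/, before a voiced consonant — surfaces as [eː] (rule 1).
/j/ (word-final) is unaffected → [j].

[foːɡbuːnnifdiːneːj]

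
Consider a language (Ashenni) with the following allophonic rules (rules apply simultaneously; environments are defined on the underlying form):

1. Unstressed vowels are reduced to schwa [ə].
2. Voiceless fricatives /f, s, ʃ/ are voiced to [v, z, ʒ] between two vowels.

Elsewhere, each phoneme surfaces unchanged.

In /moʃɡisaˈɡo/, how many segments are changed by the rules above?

Segments that undergo a rule: /o/ → [ə] (rule 1); /i/ → [ə] (rule 1); /s/ → [z] (rule 2); /a/ → [ə] (rule 1).
All other segments surface unchanged.

4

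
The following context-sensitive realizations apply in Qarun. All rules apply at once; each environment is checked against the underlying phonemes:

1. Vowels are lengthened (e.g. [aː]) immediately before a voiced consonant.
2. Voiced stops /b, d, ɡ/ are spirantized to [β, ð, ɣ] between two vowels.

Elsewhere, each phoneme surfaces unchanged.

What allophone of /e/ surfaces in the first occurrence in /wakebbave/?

[eː]

/e/ meets the environment for rule 1 (before a voiced consonant) → [eː].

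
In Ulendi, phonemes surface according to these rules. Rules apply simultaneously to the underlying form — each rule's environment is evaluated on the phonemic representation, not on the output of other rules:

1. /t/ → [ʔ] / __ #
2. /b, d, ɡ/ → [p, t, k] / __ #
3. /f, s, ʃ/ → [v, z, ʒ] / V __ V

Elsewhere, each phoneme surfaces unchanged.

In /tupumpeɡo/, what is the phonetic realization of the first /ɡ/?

/ɡ/ (between /e/ and /o/): rule 2 targets it, but not word-finally → unchanged [ɡ].

[ɡ]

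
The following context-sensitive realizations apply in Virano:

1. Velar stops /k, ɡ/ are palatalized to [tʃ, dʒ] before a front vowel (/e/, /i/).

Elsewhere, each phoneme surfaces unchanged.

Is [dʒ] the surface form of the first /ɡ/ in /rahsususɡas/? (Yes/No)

/ɡ/ — between /s/ and /a/; rule 1 does not apply here → [ɡ].
The actual realization is [ɡ], not [dʒ].

No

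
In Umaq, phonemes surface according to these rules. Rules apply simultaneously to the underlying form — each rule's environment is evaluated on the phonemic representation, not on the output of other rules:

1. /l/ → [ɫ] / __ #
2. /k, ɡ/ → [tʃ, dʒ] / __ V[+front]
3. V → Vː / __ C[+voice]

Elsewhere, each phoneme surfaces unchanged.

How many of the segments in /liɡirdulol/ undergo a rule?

Segments that undergo a rule: /i/ → [iː] (rule 3); /ɡ/ → [dʒ] (rule 2); /i/ → [iː] (rule 3); /u/ → [uː] (rule 3); /o/ → [oː] (rule 3); /l/ → [ɫ] (rule 1).
All other segments surface unchanged.

6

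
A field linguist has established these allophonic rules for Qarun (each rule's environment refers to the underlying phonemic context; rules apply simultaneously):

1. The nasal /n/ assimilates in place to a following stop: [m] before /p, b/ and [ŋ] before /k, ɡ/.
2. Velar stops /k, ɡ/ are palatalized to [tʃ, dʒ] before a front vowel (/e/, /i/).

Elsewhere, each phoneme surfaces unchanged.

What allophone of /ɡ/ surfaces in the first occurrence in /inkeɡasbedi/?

[ɡ]

/ɡ/ (between /e/ and /a/) is in the target of rule 2 but the environment (before a front vowel) is not met → [ɡ].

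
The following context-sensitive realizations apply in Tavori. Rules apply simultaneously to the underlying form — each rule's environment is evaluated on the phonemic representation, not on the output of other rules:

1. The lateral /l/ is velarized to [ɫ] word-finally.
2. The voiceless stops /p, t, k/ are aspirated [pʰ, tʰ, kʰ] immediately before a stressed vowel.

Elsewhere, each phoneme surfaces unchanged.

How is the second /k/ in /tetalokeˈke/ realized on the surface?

/k/ (between /e/ and /e/) occurs immediately before a stressed vowel → [kʰ] by rule 2.

[kʰ]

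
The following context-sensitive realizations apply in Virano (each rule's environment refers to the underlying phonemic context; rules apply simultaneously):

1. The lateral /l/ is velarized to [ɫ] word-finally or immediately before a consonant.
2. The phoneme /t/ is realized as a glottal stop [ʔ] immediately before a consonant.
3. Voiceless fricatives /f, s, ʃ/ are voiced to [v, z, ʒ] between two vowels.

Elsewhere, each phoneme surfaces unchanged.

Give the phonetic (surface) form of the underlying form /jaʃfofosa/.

/ʃ/ — between /a/ and /f/; rule 3 does not apply here → [ʃ].
/f/ (between /ʃ/ and /o/) is in the target of rule 3 but the environment (between two vowels) is not met → [f].
/f/ (between /o/ and /o/) occurs between two vowels → [v] by rule 3.
/s/ (between /o/ and /a/): between two vowels, so rule 3 applies → [z].

[jaʃfovoza]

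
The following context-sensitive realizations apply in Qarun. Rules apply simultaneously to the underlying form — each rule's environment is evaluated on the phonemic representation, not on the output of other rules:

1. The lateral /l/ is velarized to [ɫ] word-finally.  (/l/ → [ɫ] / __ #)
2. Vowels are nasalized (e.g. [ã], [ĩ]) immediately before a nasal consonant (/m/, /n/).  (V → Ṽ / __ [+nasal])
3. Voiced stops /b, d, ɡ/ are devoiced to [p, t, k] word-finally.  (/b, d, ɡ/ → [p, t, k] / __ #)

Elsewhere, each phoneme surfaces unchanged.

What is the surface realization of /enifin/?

/e/ — word-initial, before a nasal consonant — surfaces as [ẽ] (rule 2).
/i/ (between /n/ and /f/): rule 2 targets it, but not before a nasal consonant → unchanged [i].
/i/ meets the environment for rule 2 (before a nasal consonant) → [ĩ].

[ẽnifĩn]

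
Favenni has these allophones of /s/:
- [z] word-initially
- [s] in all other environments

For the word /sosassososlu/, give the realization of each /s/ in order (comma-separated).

Occurrence 1 (position 1): word-initially → [z].
Occurrence 2 (position 3): no conditioning environment matches → elsewhere allophone [s].
Occurrence 3 (position 5): no conditioning environment matches → elsewhere allophone [s].
Occurrence 4 (position 6): no conditioning environment matches → elsewhere allophone [s].
Occurrence 5 (position 8): no conditioning environment matches → elsewhere allophone [s].
Occurrence 6 (position 10): no conditioning environment matches → elsewhere allophone [s].

[z], [s], [s], [s], [s], [s]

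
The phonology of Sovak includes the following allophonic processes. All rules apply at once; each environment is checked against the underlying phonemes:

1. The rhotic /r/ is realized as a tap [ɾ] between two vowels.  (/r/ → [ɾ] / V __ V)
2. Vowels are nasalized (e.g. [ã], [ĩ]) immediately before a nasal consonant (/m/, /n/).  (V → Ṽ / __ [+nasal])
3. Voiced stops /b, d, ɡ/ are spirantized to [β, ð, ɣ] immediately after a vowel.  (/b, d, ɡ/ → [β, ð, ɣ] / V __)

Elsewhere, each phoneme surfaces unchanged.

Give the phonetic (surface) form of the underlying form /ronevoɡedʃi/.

/r/ (word-initial): rule 1 targets it, but not between two vowels → unchanged [r].
Rule 2 applies to /o/ (between /r/ and /n/: before a nasal consonant) → [õ].
/n/ stays [n].
/e/ (between /n/ and /v/) fails the environment for rule 2, so it stays [e].
/v/ — not in any rule's target class → [v].
/o/ (between /v/ and /ɡ/) fails the environment for rule 2, so it stays [o].
/ɡ/ meets the environment for rule 3 (immediately after a vowel) → [ɣ].
/e/ (between /ɡ/ and /d/) fails the environment for rule 2, so it stays [e].
/d/ meets the environment for rule 3 (immediately after a vowel) → [ð].
/ʃ/ (between /d/ and /i/): no rule targets it → [ʃ].
/i/ (word-final): rule 2 targets it, but not before a nasal consonant → unchanged [i].

[rõnevoɣeðʃi]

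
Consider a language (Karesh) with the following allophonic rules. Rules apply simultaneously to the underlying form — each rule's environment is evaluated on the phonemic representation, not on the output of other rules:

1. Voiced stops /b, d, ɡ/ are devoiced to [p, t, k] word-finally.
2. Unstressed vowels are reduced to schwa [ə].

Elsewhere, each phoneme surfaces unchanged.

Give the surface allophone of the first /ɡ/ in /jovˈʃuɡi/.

[ɡ]

/ɡ/ (between /u/ and /i/) fails the environment for rule 1, so it stays [ɡ].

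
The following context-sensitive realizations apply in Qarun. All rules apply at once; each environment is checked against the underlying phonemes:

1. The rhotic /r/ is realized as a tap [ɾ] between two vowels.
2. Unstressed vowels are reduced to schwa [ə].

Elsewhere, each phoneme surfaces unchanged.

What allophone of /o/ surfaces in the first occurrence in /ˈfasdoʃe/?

[ə]

Rule 2 applies to /o/ (between /d/ and /ʃ/: in an unstressed syllable) → [ə].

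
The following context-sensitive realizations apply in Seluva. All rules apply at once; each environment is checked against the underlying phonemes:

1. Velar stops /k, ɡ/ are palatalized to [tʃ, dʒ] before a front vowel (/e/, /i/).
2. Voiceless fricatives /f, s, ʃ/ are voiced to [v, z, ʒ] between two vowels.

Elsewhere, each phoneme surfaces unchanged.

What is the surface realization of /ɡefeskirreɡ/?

[dʒevestʃirreɡ]

/ɡ/ — word-initial, before a front vowel — surfaces as [dʒ] (rule 1).
/e/ stays [e].
/f/ (between /e/ and /e/) occurs between two vowels → [v] by rule 2.
/e/ stays [e].
/s/ — between /e/ and /k/; rule 2 does not apply here → [s].
Rule 1 applies to /k/ (between /s/ and /i/: before a front vowel) → [tʃ].
/i/ stays [i].
/r/ stays [r].
/r/ stays [r].
/e/ stays [e].
/ɡ/ (word-final) fails the environment for rule 1, so it stays [ɡ].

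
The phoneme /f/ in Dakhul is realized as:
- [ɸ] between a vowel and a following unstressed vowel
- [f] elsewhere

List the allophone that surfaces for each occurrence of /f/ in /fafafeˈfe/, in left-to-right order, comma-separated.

[f], [ɸ], [ɸ], [f]

Occurrence 1 (position 1): no conditioning environment matches → elsewhere allophone [f].
Occurrence 2 (position 3): between a vowel and a following unstressed vowel → [ɸ].
Occurrence 3 (position 5): between a vowel and a following unstressed vowel → [ɸ].
Occurrence 4 (position 7): no conditioning environment matches → elsewhere allophone [f].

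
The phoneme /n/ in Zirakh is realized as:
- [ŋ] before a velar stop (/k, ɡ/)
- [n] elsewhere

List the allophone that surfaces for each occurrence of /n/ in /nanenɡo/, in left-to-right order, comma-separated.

[n], [n], [ŋ]

Occurrence 1 (position 1): no conditioning environment matches → elsewhere allophone [n].
Occurrence 2 (position 3): no conditioning environment matches → elsewhere allophone [n].
Occurrence 3 (position 5): before a velar stop → [ŋ].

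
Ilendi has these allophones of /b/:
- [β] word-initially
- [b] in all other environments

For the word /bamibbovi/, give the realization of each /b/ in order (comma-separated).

Occurrence 1 (position 1): word-initially → [β].
Occurrence 2 (position 5): no conditioning environment matches → elsewhere allophone [b].
Occurrence 3 (position 6): no conditioning environment matches → elsewhere allophone [b].

[β], [b], [b]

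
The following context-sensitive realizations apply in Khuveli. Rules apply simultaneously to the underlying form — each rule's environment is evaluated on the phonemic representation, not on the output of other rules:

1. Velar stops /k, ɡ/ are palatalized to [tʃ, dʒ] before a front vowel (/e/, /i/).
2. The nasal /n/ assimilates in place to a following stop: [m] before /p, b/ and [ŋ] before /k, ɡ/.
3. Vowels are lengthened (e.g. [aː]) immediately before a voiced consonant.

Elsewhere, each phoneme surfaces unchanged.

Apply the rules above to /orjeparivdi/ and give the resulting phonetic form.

[oːrjepaːriːvdi]

/o/ — word-initial, before a voiced consonant — surfaces as [oː] (rule 3).
/r/ — not in any rule's target class → [r].
/j/ (between /r/ and /e/): no rule targets it → [j].
/e/ (between /j/ and /p/): rule 3 targets it, but not before a voiced consonant → unchanged [e].
/p/ stays [p].
/a/ (between /p/ and /r/) occurs before a voiced consonant → [aː] by rule 3.
/r/ — not in any rule's target class → [r].
/i/ meets the environment for rule 3 (before a voiced consonant) → [iː].
/v/ — not in any rule's target class → [v].
/d/ stays [d].
/i/ — word-final; rule 3 does not apply here → [i].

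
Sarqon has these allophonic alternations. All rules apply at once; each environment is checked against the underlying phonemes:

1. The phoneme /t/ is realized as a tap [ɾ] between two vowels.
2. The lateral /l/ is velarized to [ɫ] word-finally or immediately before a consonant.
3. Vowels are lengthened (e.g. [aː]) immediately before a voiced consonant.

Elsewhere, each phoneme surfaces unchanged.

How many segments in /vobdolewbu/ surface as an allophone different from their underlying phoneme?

Segments that undergo a rule: /o/ → [oː] (rule 3); /o/ → [oː] (rule 3); /e/ → [eː] (rule 3).
All other segments surface unchanged.

3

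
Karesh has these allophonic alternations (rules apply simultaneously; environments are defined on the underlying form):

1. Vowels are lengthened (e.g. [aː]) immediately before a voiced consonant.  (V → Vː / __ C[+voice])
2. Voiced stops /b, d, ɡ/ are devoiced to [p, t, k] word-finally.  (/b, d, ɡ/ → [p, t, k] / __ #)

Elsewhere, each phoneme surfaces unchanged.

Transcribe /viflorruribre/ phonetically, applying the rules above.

[vifloːrruːriːbre]

/i/ (between /v/ and /f/): rule 1 targets it, but not before a voiced consonant → unchanged [i].
/o/ (between /l/ and /r/): before a voiced consonant, so rule 1 applies → [oː].
/u/ (between /r/ and /r/): before a voiced consonant, so rule 1 applies → [uː].
/i/ (between /r/ and /b/) occurs before a voiced consonant → [iː] by rule 1.
/b/ (between /i/ and /r/) is in the target of rule 2 but the environment (word-finally) is not met → [b].
/e/ (word-final): rule 1 targets it, but not before a voiced consonant → unchanged [e].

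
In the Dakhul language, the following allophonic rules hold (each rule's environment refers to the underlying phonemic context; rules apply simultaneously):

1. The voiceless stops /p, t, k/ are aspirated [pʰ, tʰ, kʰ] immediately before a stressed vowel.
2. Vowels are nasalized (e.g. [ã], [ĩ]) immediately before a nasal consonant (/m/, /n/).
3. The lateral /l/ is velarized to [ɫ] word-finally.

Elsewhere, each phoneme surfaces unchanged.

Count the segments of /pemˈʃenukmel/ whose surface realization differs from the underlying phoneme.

Segments that undergo a rule: /e/ → [ẽ] (rule 2); /e/ → [ẽ] (rule 2); /l/ → [ɫ] (rule 3).
All other segments surface unchanged.

3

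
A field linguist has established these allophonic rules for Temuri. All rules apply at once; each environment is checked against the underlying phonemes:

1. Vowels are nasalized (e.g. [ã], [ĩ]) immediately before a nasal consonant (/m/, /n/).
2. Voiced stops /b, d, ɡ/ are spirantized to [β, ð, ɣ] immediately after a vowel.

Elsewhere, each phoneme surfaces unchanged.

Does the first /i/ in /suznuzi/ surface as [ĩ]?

No

/i/ (word-final) is in the target of rule 1 but the environment (before a nasal consonant) is not met → [i].
The actual realization is [i], not [ĩ].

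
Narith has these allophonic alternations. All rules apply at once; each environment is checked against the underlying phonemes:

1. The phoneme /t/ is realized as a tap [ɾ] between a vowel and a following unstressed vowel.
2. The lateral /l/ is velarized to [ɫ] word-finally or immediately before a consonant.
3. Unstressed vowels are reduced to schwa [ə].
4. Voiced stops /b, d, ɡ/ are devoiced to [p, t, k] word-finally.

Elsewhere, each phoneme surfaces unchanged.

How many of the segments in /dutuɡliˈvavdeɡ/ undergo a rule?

6

Segments that undergo a rule: /u/ → [ə] (rule 3); /t/ → [ɾ] (rule 1); /u/ → [ə] (rule 3); /i/ → [ə] (rule 3); /e/ → [ə] (rule 3); /ɡ/ → [k] (rule 4).
All other segments surface unchanged.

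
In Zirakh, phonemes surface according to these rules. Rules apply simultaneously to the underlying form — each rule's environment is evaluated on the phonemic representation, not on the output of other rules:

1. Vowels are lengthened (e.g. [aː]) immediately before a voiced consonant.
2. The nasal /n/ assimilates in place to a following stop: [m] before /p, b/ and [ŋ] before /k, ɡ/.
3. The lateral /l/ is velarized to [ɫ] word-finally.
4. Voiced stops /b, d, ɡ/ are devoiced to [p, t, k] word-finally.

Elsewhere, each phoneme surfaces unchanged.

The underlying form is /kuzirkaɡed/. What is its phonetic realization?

[kuːziːrkaːɡeːt]

/k/ (word-initial): no rule targets it → [k].
/u/ meets the environment for rule 1 (before a voiced consonant) → [uː].
/z/ — not in any rule's target class → [z].
/i/ (between /z/ and /r/): before a voiced consonant, so rule 1 applies → [iː].
/r/ — not in any rule's target class → [r].
/k/ stays [k].
/a/ — between /k/ and /ɡ/, before a voiced consonant — surfaces as [aː] (rule 1).
/ɡ/ — between /a/ and /e/; rule 4 does not apply here → [ɡ].
/e/ (between /ɡ/ and /d/): before a voiced consonant, so rule 1 applies → [eː].
/d/ (word-final): word-finally, so rule 4 applies → [t].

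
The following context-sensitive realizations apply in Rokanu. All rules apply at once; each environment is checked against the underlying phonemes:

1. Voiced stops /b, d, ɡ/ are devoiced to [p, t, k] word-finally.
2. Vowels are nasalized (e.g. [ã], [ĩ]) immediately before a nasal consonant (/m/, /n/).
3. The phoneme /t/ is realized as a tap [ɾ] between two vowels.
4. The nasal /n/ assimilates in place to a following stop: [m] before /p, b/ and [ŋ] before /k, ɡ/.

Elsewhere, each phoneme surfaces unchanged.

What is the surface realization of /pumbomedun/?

[pũmbõmedũn]

/u/ meets the environment for rule 2 (before a nasal consonant) → [ũ].
/b/ (between /m/ and /o/): rule 1 targets it, but not word-finally → unchanged [b].
/o/ — between /b/ and /m/, before a nasal consonant — surfaces as [õ] (rule 2).
/e/ — between /m/ and /d/; rule 2 does not apply here → [e].
/d/ (between /e/ and /u/) is in the target of rule 1 but the environment (word-finally) is not met → [d].
/u/ — between /d/ and /n/, before a nasal consonant — surfaces as [ũ] (rule 2).
/n/ (word-final): rule 4 targets it, but not before a labial or velar stop → unchanged [n].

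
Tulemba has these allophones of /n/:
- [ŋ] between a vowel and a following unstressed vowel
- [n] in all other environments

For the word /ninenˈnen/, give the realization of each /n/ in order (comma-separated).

Occurrence 1 (position 1): no conditioning environment matches → elsewhere allophone [n].
Occurrence 2 (position 3): between a vowel and a following unstressed vowel → [ŋ].
Occurrence 3 (position 5): no conditioning environment matches → elsewhere allophone [n].
Occurrence 4 (position 6): no conditioning environment matches → elsewhere allophone [n].
Occurrence 5 (position 8): no conditioning environment matches → elsewhere allophone [n].

[n], [ŋ], [n], [n], [n]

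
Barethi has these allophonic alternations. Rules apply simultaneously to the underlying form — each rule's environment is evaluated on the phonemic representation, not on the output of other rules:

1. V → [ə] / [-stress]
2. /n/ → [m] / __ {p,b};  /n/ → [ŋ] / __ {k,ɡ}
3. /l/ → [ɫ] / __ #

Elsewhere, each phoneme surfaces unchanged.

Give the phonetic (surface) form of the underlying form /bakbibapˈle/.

/b/ stays [b].
/a/ — between /b/ and /k/, in an unstressed syllable — surfaces as [ə] (rule 1).
/k/ — not in any rule's target class → [k].
/b/ (between /k/ and /i/) is unaffected → [b].
/i/ meets the environment for rule 1 (in an unstressed syllable) → [ə].
/b/ stays [b].
/a/ meets the environment for rule 1 (in an unstressed syllable) → [ə].
/p/ stays [p].
/l/ — between /p/ and /e/; rule 3 does not apply here → [l].
/e/ (word-final) fails the environment for rule 1, so it stays [e].

[bəkbəbəpˈle]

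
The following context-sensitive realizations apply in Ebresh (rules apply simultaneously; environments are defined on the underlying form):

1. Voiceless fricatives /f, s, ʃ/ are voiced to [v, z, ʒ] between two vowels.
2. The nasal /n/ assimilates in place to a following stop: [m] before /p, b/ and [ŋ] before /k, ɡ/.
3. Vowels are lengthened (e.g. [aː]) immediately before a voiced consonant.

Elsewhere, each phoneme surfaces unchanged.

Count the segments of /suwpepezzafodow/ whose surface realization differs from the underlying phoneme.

Segments that undergo a rule: /u/ → [uː] (rule 3); /e/ → [eː] (rule 3); /f/ → [v] (rule 1); /o/ → [oː] (rule 3); /o/ → [oː] (rule 3).
All other segments surface unchanged.

5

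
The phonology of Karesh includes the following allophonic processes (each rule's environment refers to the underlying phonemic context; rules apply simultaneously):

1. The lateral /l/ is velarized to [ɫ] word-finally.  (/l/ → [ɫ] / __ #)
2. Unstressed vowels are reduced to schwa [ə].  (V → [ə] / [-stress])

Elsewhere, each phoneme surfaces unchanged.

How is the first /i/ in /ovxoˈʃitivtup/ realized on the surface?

/i/ (between /ʃ/ and /t/): rule 2 targets it, but not in an unstressed syllable → unchanged [i].

[i]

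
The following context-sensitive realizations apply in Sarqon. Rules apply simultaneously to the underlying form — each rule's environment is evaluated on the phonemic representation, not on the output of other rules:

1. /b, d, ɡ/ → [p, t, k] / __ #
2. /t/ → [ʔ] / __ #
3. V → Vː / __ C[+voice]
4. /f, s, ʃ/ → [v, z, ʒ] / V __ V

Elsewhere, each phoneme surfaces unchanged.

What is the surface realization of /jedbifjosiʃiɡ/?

[jeːdbifjoziʒiːk]

/e/ meets the environment for rule 3 (before a voiced consonant) → [eː].
/d/ — between /e/ and /b/; rule 1 does not apply here → [d].
/b/ (between /d/ and /i/): rule 1 targets it, but not word-finally → unchanged [b].
/i/ — between /b/ and /f/; rule 3 does not apply here → [i].
/f/ (between /i/ and /j/) is in the target of rule 4 but the environment (between two vowels) is not met → [f].
/o/ (between /j/ and /s/) is in the target of rule 3 but the environment (before a voiced consonant) is not met → [o].
/s/ meets the environment for rule 4 (between two vowels) → [z].
/i/ (between /s/ and /ʃ/): rule 3 targets it, but not before a voiced consonant → unchanged [i].
/ʃ/ — between /i/ and /i/, between two vowels — surfaces as [ʒ] (rule 4).
/i/ (between /ʃ/ and /ɡ/): before a voiced consonant, so rule 3 applies → [iː].
Rule 1 applies to /ɡ/ (word-final: word-finally) → [k].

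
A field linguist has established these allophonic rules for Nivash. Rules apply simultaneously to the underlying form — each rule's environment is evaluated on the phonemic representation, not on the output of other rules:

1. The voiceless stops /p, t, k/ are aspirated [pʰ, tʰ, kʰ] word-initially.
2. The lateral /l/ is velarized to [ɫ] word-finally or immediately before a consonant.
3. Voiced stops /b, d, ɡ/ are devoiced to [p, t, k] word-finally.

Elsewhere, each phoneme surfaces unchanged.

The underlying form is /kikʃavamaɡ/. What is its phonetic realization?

/k/ meets the environment for rule 1 (word-initially) → [kʰ].
/i/ (between /k/ and /k/): no rule targets it → [i].
/k/ (between /i/ and /ʃ/): rule 1 targets it, but not word-initially → unchanged [k].
/ʃ/ — not in any rule's target class → [ʃ].
/a/ (between /ʃ/ and /v/): no rule targets it → [a].
/v/ (between /a/ and /a/) is unaffected → [v].
/a/ (between /v/ and /m/) is unaffected → [a].
/m/ stays [m].
/a/ (between /m/ and /ɡ/) is unaffected → [a].
/ɡ/ meets the environment for rule 3 (word-finally) → [k].

[kʰikʃavamak]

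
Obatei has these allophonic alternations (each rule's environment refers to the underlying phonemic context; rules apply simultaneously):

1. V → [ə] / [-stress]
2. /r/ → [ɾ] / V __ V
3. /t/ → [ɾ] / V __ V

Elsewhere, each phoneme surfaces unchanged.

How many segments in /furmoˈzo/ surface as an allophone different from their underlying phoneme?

2

Segments that undergo a rule: /u/ → [ə] (rule 1); /o/ → [ə] (rule 1).
All other segments surface unchanged.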